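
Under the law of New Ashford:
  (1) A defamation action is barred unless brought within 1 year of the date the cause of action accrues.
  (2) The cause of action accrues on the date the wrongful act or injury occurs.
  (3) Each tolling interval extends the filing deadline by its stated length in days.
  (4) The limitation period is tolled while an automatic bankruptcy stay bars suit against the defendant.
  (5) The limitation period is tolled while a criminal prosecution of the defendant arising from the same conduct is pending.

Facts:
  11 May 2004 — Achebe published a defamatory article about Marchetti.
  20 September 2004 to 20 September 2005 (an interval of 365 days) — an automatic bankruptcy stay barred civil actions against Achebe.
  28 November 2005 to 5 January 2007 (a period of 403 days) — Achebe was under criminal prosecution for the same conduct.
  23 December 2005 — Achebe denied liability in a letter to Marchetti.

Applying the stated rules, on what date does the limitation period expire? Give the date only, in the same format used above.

18 June 2007

The limitation period began to run on 11 May 2004.
1 year from 11 May 2004 is 11 May 2005.
Because the automatic bankruptcy stay ran from 20 September 2004 to 20 September 2005, the deadline is extended by 365 days to 11 May 2006.
The period was tolled for 403 days by the pending criminal prosecution (28 November 2005 to 5 January 2007), pushing the deadline to 18 June 2007.
None of the other events listed affects the running of the period under the stated rules.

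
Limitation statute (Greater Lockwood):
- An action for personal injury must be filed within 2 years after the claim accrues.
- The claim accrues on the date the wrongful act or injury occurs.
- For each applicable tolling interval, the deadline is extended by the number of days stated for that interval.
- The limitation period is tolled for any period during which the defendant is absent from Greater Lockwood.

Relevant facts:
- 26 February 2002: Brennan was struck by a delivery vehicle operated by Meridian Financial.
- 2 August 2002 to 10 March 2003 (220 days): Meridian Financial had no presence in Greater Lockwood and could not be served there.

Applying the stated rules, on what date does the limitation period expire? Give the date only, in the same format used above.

The limitation period began to run on 26 February 2002.
2 years from 26 February 2002 is 26 February 2004.
Because the defendant's absence from the jurisdiction ran from 2 August 2002 to 10 March 2003, the deadline is extended by 220 days to 3 October 2004.

3 October 2004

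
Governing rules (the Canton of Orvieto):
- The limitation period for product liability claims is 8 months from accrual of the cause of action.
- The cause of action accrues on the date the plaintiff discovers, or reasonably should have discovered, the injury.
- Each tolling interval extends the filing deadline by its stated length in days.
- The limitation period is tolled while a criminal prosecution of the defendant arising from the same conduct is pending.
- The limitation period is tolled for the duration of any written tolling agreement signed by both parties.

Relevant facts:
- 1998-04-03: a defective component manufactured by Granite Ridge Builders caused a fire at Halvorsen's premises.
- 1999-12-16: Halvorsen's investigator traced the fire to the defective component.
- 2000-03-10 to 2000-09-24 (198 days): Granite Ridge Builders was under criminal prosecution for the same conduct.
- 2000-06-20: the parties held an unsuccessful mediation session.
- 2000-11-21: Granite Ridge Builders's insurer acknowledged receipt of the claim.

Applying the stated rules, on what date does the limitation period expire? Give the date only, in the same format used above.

Accrual is tied to discovery, so the period began on 1999-12-16 rather than on 1998-04-03 when the act occurred.
The untolled deadline — 8 months after 1999-12-16 — is 2000-08-16.
The pending criminal prosecution from 2000-03-10 to 2000-09-24 tolled the period for 198 days, extending the deadline to 2001-03-02.
Nothing else in the chronology tolls or restarts the period.

2001-03-02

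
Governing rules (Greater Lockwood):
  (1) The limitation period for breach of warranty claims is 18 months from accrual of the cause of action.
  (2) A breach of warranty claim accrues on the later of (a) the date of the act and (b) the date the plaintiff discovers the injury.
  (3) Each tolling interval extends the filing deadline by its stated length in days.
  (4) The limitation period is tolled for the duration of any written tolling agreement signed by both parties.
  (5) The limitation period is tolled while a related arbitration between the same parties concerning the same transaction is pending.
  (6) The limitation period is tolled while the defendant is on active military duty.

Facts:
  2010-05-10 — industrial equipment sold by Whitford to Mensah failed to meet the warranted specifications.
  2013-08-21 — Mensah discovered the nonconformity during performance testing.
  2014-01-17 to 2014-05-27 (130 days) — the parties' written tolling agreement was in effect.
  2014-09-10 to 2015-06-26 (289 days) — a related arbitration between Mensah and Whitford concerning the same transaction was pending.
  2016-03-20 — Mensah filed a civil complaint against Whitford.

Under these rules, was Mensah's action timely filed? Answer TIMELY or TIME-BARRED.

TIMELY

The claim accrued on 2013-08-21 — the later of the 2010-05-10 act and the 2013-08-21 discovery.
The untolled deadline — 18 months after 2013-08-21 — is 2015-02-21.
The written tolling agreement from 2014-01-17 to 2014-05-27 tolled the period for 130 days, extending the deadline to 2015-07-01.
Because the pending related arbitration ran from 2014-09-10 to 2015-06-26, the deadline is extended by 289 days to 2016-04-15.
Mensah filed on 2016-03-20, before the 2016-04-15 deadline, so the action is timely.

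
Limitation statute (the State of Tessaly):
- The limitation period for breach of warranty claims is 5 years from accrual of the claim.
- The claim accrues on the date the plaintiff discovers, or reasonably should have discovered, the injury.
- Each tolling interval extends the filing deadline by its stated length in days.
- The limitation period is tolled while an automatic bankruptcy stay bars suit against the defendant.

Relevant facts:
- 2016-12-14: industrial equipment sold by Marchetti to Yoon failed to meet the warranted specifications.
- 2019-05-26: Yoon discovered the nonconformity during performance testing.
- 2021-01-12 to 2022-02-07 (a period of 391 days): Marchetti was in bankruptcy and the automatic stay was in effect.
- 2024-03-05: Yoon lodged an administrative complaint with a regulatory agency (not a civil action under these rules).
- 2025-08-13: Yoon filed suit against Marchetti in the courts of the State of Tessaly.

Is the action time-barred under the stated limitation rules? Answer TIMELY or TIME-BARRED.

Accrual is tied to discovery, so the period began on 2019-05-26 rather than on 2016-12-14 when the act occurred.
The untolled deadline — 5 years after 2019-05-26 — is 2024-05-26.
The automatic bankruptcy stay from 2021-01-12 to 2022-02-07 tolled the period for 391 days, extending the deadline to 2025-06-21.
Nothing else in the chronology tolls or restarts the period.
Yoon filed on 2025-08-13, after the 2025-06-21 deadline, so the action is time-barred.

TIME-BARRED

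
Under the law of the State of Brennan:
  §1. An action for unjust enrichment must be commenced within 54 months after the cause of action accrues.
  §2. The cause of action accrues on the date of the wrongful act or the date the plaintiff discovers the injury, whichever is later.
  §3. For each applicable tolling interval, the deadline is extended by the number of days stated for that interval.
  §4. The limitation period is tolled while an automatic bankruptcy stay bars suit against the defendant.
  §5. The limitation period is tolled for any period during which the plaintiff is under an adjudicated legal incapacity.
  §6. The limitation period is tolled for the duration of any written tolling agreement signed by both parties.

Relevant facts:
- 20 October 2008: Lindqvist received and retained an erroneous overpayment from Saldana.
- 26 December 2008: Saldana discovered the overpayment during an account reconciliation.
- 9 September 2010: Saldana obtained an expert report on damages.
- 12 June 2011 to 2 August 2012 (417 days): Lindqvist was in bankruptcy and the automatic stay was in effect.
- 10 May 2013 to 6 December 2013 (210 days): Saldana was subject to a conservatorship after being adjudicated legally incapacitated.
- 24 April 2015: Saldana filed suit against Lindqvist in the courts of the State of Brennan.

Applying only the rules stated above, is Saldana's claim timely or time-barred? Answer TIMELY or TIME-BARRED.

TIME-BARRED

Because discovery on 26 December 2008 post-dates the 20 October 2008 act, accrual under the later-of rule falls on 26 December 2008.
The untolled deadline — 54 months after 26 December 2008 — is 26 June 2013.
The automatic bankruptcy stay from 12 June 2011 to 2 August 2012 tolled the period for 417 days, extending the deadline to 17 August 2014.
Because the plaintiff's legal incapacity ran from 10 May 2013 to 6 December 2013, the deadline is extended by 210 days to 15 March 2015.
Nothing else in the chronology tolls or restarts the period.
Filing on 24 April 2015 missed the 15 March 2015 deadline — the action is time-barred.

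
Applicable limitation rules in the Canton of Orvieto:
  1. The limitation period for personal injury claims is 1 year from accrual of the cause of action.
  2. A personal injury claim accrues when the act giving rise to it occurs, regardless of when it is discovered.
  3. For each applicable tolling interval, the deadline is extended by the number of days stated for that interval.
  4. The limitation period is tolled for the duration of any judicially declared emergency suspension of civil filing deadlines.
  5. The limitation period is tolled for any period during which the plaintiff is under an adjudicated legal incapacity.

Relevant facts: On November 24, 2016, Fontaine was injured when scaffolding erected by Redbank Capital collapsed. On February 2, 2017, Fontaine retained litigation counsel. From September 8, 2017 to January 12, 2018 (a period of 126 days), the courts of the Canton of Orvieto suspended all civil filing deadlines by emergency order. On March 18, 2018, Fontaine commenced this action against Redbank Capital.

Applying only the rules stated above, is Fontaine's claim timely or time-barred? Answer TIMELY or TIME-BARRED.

TIMELY

The limitation period began to run on November 24, 2016.
1 year from November 24, 2016 is November 24, 2017.
The emergency suspension of filing deadlines from September 8, 2017 to January 12, 2018 tolled the period for 126 days, extending the deadline to March 30, 2018.
Nothing else in the chronology tolls or restarts the period.
The March 18, 2018 filing precedes the March 30, 2018 deadline; the claim is timely.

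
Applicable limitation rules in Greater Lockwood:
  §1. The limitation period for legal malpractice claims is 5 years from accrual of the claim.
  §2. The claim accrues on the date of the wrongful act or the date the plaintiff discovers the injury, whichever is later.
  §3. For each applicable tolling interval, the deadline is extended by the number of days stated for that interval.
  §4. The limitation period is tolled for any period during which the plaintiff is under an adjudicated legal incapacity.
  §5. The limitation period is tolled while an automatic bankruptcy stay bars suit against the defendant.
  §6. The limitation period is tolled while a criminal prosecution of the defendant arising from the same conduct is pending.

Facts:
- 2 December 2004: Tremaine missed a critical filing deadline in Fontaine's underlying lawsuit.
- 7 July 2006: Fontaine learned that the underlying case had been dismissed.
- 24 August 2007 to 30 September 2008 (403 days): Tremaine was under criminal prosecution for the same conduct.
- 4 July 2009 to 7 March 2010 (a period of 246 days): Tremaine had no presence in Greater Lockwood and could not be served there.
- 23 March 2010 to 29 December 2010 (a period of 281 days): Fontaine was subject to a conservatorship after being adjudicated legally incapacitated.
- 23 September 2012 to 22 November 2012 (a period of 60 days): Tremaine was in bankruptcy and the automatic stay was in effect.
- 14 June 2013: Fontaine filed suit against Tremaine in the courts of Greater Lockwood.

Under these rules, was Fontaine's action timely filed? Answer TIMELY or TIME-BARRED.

TIMELY

Taking the later of the act (2 December 2004) and discovery (7 July 2006), the claim accrued on 7 July 2006.
Adding the 5 years base period to 7 July 2006 gives a deadline of 7 July 2011, before any tolling.
The period was tolled for 403 days by the pending criminal prosecution (24 August 2007 to 30 September 2008), pushing the deadline to 13 August 2012.
Because the plaintiff's legal incapacity ran from 23 March 2010 to 29 December 2010, the deadline is extended by 281 days to 21 May 2013.
Because the automatic bankruptcy stay ran from 23 September 2012 to 22 November 2012, the deadline is extended by 60 days to 20 July 2013.
The defendant's absence from the jurisdiction from 4 July 2009 to 7 March 2010 does not toll the period, because no stated rule makes the defendant's absence a tolling event.
Fontaine filed on 14 June 2013, before the 20 July 2013 deadline, so the action is timely.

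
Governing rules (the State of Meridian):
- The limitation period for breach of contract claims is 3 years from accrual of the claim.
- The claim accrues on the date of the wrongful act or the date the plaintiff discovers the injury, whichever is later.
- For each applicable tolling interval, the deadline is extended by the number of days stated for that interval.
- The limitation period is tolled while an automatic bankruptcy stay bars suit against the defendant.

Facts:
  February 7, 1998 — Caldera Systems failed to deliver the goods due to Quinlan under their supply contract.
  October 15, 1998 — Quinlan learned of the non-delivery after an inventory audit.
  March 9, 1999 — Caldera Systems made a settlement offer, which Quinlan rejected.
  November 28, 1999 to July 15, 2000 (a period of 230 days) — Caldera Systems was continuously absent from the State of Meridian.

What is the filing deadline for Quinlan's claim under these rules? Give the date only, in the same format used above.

Because discovery on October 15, 1998 post-dates the February 7, 1998 act, accrual under the later-of rule falls on October 15, 1998.
Adding the 3 years base period to October 15, 1998 gives a deadline of October 15, 2001, before any tolling.
The defendant's absence from the jurisdiction from November 28, 1999 to July 15, 2000 does not toll the period, because no stated rule makes the defendant's absence a tolling event.
The other events in the timeline have no effect on the limitation period under the stated rules.

October 15, 2001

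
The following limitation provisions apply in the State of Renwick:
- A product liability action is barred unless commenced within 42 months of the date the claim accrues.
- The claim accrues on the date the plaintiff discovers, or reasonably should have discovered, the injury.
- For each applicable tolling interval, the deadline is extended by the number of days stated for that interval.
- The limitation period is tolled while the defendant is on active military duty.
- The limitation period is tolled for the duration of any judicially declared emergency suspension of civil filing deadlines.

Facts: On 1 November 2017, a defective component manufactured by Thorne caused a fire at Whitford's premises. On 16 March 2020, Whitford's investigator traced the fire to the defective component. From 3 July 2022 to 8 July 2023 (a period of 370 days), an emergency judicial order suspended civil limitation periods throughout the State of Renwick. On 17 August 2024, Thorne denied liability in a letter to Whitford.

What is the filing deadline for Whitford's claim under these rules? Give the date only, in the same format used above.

Accrual is tied to discovery, so the period began on 16 March 2020 rather than on 1 November 2017 when the act occurred.
Adding the 42 months base period to 16 March 2020 gives a deadline of 16 September 2023, before any tolling.
The emergency suspension of filing deadlines from 3 July 2022 to 8 July 2023 tolled the period for 370 days, extending the deadline to 20 September 2024.
Nothing else in the chronology tolls or restarts the period.

20 September 2024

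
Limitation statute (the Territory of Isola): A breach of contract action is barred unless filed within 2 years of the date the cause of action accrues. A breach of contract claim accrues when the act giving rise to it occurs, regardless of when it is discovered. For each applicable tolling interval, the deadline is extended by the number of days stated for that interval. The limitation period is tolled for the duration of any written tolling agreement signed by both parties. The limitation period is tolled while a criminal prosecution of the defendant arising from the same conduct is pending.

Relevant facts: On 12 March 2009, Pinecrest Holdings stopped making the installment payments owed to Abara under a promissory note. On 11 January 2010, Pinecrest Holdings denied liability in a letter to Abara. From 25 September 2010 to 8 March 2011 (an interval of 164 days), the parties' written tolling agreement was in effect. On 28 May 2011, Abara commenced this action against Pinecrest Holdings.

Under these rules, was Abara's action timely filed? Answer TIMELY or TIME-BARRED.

TIMELY

The cause of action accrued on 12 March 2009, the date of the act.
Adding the 2 years base period to 12 March 2009 gives a deadline of 12 March 2011, before any tolling.
The period was tolled for 164 days by the written tolling agreement (25 September 2010 to 8 March 2011), pushing the deadline to 23 August 2011.
The other events in the timeline have no effect on the limitation period under the stated rules.
The 28 May 2011 filing precedes the 23 August 2011 deadline; the claim is timely.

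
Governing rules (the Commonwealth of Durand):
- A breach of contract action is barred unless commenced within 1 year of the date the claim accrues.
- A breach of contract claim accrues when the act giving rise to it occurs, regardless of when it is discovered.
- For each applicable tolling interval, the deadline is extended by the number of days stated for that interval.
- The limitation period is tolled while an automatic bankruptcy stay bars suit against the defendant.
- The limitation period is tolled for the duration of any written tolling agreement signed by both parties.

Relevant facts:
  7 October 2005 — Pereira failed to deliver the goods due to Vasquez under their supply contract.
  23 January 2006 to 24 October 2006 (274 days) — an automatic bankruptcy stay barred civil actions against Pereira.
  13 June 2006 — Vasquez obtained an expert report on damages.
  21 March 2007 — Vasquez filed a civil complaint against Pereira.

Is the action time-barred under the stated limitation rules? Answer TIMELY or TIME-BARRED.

TIMELY

The limitation period began to run on 7 October 2005.
1 year from 7 October 2005 is 7 October 2006.
The period was tolled for 274 days by the automatic bankruptcy stay (23 January 2006 to 24 October 2006), pushing the deadline to 8 July 2007.
The other events in the timeline have no effect on the limitation period under the stated rules.
Vasquez filed on 21 March 2007, before the 8 July 2007 deadline, so the action is timely.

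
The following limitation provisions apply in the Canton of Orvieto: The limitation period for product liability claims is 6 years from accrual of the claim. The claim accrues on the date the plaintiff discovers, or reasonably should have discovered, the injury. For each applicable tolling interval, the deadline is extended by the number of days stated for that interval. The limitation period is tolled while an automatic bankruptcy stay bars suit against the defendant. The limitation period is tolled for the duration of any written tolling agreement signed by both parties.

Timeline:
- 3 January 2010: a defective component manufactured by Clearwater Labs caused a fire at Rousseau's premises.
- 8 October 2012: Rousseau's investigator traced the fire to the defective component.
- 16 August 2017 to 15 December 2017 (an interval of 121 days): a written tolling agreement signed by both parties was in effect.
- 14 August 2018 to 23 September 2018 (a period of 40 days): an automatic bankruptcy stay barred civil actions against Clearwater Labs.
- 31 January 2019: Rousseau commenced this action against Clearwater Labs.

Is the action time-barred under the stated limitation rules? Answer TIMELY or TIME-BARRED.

TIMELY

Accrual is tied to discovery, so the period began on 8 October 2012 rather than on 3 January 2010 when the act occurred.
6 years from 8 October 2012 is 8 October 2018.
The period was tolled for 121 days by the written tolling agreement (16 August 2017 to 15 December 2017), pushing the deadline to 6 February 2019.
Because the automatic bankruptcy stay ran from 14 August 2018 to 23 September 2018, the deadline is extended by 40 days to 18 March 2019.
Rousseau filed on 31 January 2019, before the 18 March 2019 deadline, so the action is timely.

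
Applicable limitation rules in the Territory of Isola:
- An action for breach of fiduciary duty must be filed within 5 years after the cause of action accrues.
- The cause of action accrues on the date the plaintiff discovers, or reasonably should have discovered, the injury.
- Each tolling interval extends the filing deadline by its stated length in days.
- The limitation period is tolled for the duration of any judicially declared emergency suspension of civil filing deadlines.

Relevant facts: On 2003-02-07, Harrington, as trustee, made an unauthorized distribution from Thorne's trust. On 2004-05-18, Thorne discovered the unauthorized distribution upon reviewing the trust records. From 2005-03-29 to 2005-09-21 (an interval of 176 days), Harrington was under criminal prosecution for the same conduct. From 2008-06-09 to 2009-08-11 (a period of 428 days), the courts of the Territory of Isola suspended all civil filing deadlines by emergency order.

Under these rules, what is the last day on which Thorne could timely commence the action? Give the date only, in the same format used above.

2010-07-20

The claim did not accrue until Thorne discovered the injury on 2004-05-18; the 2003-02-07 act date does not start the clock under the stated rule.
Adding the 5 years base period to 2004-05-18 gives a deadline of 2009-05-18, before any tolling.
The period was tolled for 428 days by the emergency suspension of filing deadlines (2008-06-09 to 2009-08-11), pushing the deadline to 2010-07-20.
No stated provision tolls the period for a criminal prosecution, so the interval from 2005-03-29 to 2005-09-21 has no effect on the deadline.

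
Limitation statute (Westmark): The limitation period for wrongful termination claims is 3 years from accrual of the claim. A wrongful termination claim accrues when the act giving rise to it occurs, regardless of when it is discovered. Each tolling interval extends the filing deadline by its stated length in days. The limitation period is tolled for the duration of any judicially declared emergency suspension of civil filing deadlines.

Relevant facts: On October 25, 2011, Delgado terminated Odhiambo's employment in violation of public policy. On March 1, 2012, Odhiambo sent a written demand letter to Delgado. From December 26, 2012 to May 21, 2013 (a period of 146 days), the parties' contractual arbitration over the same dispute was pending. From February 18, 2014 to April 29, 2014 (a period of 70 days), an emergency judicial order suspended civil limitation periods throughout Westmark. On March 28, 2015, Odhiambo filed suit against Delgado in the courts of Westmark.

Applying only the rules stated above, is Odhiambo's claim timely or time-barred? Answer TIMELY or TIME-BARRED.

TIME-BARRED

The limitation period began to run on October 25, 2011.
3 years from October 25, 2011 is October 25, 2014.
The emergency suspension of filing deadlines from February 18, 2014 to April 29, 2014 tolled the period for 70 days, extending the deadline to January 3, 2015.
Although a pending arbitration ran from December 26, 2012 to May 21, 2013, the stated rules do not make that a tolling event, so it is disregarded.
The other events in the timeline have no effect on the limitation period under the stated rules.
The March 28, 2015 filing falls after the January 3, 2015 deadline; the claim is time-barred.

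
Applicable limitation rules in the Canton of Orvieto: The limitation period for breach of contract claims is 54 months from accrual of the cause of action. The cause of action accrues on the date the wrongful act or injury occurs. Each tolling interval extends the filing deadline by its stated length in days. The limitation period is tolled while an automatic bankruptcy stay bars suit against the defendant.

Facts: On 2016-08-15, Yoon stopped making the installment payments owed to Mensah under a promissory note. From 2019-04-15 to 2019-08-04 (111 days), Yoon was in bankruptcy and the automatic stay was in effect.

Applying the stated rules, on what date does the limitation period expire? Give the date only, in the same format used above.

2021-06-06

The claim accrued on 2016-08-15, when the wrongful act occurred.
Adding the 54 months base period to 2016-08-15 gives a deadline of 2021-02-15, before any tolling.
Because the automatic bankruptcy stay ran from 2019-04-15 to 2019-08-04, the deadline is extended by 111 days to 2021-06-06.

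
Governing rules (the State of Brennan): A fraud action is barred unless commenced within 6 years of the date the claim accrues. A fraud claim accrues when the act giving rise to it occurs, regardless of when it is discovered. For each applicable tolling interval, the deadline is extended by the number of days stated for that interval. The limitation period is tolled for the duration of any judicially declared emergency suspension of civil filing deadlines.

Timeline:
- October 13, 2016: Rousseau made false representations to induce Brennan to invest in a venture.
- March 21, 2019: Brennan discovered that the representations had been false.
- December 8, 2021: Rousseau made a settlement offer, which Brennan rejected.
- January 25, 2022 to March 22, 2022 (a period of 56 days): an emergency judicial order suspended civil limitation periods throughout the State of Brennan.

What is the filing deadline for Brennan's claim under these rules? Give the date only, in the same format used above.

December 8, 2022

The claim accrued on October 13, 2016, when the wrongful act occurred; under the stated occurrence rule the March 21, 2019 discovery does not delay accrual.
Adding the 6 years base period to October 13, 2016 gives a deadline of October 13, 2022, before any tolling.
The emergency suspension of filing deadlines from January 25, 2022 to March 22, 2022 tolled the period for 56 days, extending the deadline to December 8, 2022.
Nothing else in the chronology tolls or restarts the period.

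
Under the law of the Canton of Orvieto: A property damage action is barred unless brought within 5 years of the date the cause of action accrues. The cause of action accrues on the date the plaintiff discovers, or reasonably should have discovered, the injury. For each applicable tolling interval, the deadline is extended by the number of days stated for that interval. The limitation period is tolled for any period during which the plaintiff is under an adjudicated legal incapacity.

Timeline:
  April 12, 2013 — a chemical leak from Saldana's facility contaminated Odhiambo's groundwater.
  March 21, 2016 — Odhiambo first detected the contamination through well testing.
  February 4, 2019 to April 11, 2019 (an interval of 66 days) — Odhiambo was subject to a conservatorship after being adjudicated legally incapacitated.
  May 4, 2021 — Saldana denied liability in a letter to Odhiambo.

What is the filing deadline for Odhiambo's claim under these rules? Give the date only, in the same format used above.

May 26, 2021

Accrual is tied to discovery, so the period began on March 21, 2016 rather than on April 12, 2013 when the act occurred.
The untolled deadline — 5 years after March 21, 2016 — is March 21, 2021.
Because the plaintiff's legal incapacity ran from February 4, 2019 to April 11, 2019, the deadline is extended by 66 days to May 26, 2021.
None of the other events listed affects the running of the period under the stated rules.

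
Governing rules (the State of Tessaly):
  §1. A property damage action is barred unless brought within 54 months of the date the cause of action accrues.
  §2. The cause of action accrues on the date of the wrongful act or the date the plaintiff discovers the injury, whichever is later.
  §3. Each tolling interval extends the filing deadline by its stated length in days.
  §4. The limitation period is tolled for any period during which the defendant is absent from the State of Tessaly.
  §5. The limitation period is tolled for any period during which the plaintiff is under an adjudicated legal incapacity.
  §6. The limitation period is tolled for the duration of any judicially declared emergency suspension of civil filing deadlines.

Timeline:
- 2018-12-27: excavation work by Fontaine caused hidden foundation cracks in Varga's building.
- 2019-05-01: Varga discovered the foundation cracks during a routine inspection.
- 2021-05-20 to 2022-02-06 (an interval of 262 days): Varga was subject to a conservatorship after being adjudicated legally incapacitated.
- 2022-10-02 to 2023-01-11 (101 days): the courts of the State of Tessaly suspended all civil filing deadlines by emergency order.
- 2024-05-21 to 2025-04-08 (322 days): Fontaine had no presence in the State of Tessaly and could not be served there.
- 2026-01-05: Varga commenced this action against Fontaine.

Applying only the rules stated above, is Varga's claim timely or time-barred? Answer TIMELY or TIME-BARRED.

TIME-BARRED

Taking the later of the act (2018-12-27) and discovery (2019-05-01), the claim accrued on 2019-05-01.
54 months from 2019-05-01 is 2023-11-01.
The plaintiff's legal incapacity from 2021-05-20 to 2022-02-06 tolled the period for 262 days, extending the deadline to 2024-07-20.
The period was tolled for 101 days by the emergency suspension of filing deadlines (2022-10-02 to 2023-01-11), pushing the deadline to 2024-10-29.
The defendant's absence from the jurisdiction from 2024-05-21 to 2025-04-08 tolled the period for 322 days, extending the deadline to 2025-09-16.
The 2026-01-05 filing falls after the 2025-09-16 deadline; the claim is time-barred.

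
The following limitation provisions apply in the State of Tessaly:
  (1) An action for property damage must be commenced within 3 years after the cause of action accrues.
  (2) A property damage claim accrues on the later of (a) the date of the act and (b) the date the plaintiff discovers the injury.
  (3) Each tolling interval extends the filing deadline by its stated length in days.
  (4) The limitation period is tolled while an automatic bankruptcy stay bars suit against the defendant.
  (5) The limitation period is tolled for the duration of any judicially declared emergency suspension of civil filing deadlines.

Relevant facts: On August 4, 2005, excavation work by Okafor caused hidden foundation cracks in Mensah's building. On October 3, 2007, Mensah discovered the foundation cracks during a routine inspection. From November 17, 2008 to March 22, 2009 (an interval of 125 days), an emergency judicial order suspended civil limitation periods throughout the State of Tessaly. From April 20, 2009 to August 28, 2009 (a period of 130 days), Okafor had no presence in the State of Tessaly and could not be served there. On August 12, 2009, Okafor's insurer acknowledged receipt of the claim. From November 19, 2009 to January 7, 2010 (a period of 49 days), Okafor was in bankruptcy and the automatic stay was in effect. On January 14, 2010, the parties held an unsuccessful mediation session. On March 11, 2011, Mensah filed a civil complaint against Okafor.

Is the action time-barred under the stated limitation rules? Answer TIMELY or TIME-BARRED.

Because discovery on October 3, 2007 post-dates the August 4, 2005 act, accrual under the later-of rule falls on October 3, 2007.
The untolled deadline — 3 years after October 3, 2007 — is October 3, 2010.
The period was tolled for 125 days by the emergency suspension of filing deadlines (November 17, 2008 to March 22, 2009), pushing the deadline to February 5, 2011.
Because the automatic bankruptcy stay ran from November 19, 2009 to January 7, 2010, the deadline is extended by 49 days to March 26, 2011.
The defendant's absence from the jurisdiction from April 20, 2009 to August 28, 2009 does not toll the period, because no stated rule makes the defendant's absence a tolling event.
The other events in the timeline have no effect on the limitation period under the stated rules.
The March 11, 2011 filing precedes the March 26, 2011 deadline; the claim is timely.

TIMELY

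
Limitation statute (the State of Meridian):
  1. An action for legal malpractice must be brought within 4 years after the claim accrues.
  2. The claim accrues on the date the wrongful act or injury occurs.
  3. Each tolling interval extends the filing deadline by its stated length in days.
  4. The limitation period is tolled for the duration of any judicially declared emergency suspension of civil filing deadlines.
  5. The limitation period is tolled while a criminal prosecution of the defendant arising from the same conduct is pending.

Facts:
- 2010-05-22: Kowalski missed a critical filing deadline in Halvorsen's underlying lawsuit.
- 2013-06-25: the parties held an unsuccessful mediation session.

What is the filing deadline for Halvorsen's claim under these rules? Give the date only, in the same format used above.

2014-05-22

The limitation period began to run on 2010-05-22.
The untolled deadline — 4 years after 2010-05-22 — is 2014-05-22.
None of the other events listed affects the running of the period under the stated rules.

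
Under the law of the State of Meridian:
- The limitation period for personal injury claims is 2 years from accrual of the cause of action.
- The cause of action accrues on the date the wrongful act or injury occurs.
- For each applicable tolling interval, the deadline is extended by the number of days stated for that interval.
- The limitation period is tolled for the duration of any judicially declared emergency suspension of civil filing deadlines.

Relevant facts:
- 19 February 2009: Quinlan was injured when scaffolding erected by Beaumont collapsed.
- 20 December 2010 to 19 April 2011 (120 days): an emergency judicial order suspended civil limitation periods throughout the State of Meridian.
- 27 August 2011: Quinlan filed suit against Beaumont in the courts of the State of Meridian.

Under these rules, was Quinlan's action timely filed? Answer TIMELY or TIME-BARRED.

TIME-BARRED

The cause of action accrued on 19 February 2009, the date of the act.
Adding the 2 years base period to 19 February 2009 gives a deadline of 19 February 2011, before any tolling.
Because the emergency suspension of filing deadlines ran from 20 December 2010 to 19 April 2011, the deadline is extended by 120 days to 19 June 2011.
Quinlan filed on 27 August 2011, after the 19 June 2011 deadline, so the action is time-barred.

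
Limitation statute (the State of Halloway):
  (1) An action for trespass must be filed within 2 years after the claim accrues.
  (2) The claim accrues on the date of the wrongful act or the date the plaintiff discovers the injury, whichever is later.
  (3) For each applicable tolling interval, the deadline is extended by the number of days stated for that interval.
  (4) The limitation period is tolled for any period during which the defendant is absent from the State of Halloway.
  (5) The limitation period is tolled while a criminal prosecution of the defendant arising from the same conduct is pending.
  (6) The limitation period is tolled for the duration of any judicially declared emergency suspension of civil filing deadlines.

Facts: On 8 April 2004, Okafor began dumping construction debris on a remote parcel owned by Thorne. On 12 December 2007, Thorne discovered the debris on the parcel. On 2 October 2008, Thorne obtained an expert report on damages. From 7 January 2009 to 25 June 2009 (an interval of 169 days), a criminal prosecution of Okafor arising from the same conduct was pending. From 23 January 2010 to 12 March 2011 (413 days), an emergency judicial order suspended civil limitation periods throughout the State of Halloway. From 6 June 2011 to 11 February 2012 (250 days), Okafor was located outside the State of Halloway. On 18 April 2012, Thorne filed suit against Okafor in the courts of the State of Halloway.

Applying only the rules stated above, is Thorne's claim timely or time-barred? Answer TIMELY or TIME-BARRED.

Because discovery on 12 December 2007 post-dates the 8 April 2004 act, accrual under the later-of rule falls on 12 December 2007.
Adding the 2 years base period to 12 December 2007 gives a deadline of 12 December 2009, before any tolling.
Because the pending criminal prosecution ran from 7 January 2009 to 25 June 2009, the deadline is extended by 169 days to 30 May 2010.
The period was tolled for 413 days by the emergency suspension of filing deadlines (23 January 2010 to 12 March 2011), pushing the deadline to 17 July 2011.
The defendant's absence from the jurisdiction from 6 June 2011 to 11 February 2012 tolled the period for 250 days, extending the deadline to 23 March 2012.
Nothing else in the chronology tolls or restarts the period.
The 18 April 2012 filing falls after the 23 March 2012 deadline; the claim is time-barred.

TIME-BARRED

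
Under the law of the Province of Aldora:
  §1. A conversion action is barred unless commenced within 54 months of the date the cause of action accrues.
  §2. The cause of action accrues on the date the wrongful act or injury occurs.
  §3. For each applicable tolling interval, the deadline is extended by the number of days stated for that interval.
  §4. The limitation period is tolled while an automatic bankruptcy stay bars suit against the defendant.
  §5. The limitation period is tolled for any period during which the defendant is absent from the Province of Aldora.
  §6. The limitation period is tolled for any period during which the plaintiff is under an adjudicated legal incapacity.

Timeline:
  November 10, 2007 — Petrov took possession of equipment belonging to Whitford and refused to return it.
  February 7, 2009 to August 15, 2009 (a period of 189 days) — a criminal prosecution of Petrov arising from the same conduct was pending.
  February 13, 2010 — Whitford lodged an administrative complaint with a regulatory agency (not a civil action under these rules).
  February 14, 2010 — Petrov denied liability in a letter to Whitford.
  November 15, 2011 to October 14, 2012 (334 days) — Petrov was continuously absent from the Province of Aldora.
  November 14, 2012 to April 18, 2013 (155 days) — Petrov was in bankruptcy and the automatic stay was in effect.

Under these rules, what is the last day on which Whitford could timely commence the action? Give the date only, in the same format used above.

The claim accrued on November 10, 2007, when the wrongful act occurred.
Adding the 54 months base period to November 10, 2007 gives a deadline of May 10, 2012, before any tolling.
The defendant's absence from the jurisdiction from November 15, 2011 to October 14, 2012 tolled the period for 334 days, extending the deadline to April 9, 2013.
The automatic bankruptcy stay from November 14, 2012 to April 18, 2013 tolled the period for 155 days, extending the deadline to September 11, 2013.
No stated provision tolls the period for a criminal prosecution, so the interval from February 7, 2009 to August 15, 2009 has no effect on the deadline.
None of the other events listed affects the running of the period under the stated rules.

September 11, 2013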